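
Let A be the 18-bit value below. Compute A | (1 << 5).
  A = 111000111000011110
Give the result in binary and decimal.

Mask = 1 << 5 = 000000000000100000
Bit 5 of A is 0, so OR-ing with the mask flips it to 1.
  111000111000011110
| 000000000000100000
--------------------
  111000111000111110

Answer: 111000111000111110 (233022)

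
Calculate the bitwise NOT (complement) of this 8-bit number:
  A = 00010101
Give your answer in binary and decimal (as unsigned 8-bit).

Flip each bit (0->1, 1->0):
  00010101
  11101010

Answer: 11101010 (234)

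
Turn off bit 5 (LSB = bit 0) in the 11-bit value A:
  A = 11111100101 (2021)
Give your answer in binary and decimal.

Mask = ~(1 << 5) = 11111011111
Bit 5 of A is 1, so AND-ing with the mask clears it to 0.
  11111100101
& 11111011111
-------------
  11111000101

Answer: 11111000101 (1989)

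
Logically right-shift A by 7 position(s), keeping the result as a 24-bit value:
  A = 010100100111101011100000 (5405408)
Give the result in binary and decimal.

Logical shift right by 7: drop the bottom 7 bit(s), prepend 7 zero(s) on the left.
  010100100111101011100000  ->  keep [01010010011110101], discard [1100000], prepend 0000000
= 000000001010010011110101

Answer: 000000001010010011110101 (42229)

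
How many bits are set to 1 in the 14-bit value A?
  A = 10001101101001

10001101101001
1-bits at positions (from bit 0 = LSB): 0, 3, 5, 6, 8, 9, 13
Count = 7

Answer: 7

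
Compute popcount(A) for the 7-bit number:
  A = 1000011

1000011
1-bits at positions (from bit 0 = LSB): 0, 1, 6
Count = 3

Answer: 3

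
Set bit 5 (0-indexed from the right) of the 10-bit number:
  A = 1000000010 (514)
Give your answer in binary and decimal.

Mask = 1 << 5 = 0000100000
Bit 5 of A is 0, so OR-ing with the mask flips it to 1.
  1000000010
| 0000100000
------------
  1000100010

Answer: 1000100010 (546)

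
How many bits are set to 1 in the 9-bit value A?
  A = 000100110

000100110
1-bits at positions (from bit 0 = LSB): 1, 2, 5
Count = 3

Answer: 3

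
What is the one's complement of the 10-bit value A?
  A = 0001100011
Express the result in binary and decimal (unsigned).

Flip each bit (0->1, 1->0):
  0001100011
  1110011100

Answer: 1110011100 (924)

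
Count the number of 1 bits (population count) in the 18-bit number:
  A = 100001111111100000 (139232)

100001111111100000
1-bits at positions (from bit 0 = LSB): 5, 6, 7, 8, 9, 10, 11, 12, 17
Count = 9

Answer: 9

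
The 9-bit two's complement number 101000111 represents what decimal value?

MSB is 1, so the value is negative. Find the magnitude:
1. Invert bits:  010111000
2. Add 1:        010111001  = 185
3. Apply sign:   -185

Answer: -185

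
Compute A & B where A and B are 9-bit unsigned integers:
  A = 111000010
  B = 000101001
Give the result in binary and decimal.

Apply & to each column (1 only where both bits are 1):
  111000010
& 000101001
-----------
  000000000

Answer: 000000000 (0)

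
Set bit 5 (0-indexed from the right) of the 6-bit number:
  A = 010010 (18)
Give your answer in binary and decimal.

Mask = 1 << 5 = 100000
Bit 5 of A is 0, so OR-ing with the mask flips it to 1.
  010010
| 100000
--------
  110010

Answer: 110010 (50)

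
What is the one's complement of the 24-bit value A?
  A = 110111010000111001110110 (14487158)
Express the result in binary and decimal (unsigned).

Flip each bit (0->1, 1->0):
  110111010000111001110110
  001000101111000110001001

Answer: 001000101111000110001001 (2290057)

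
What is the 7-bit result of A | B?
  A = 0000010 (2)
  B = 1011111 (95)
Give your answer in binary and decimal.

Apply | to each column (1 where either bit is 1):
  0000010
| 1011111
---------
  1011111

Answer: 1011111 (95)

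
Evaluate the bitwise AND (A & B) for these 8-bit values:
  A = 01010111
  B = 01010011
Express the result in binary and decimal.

Apply & to each column (1 only where both bits are 1):
  01010111
& 01010011
----------
  01010011

Answer: 01010011 (83)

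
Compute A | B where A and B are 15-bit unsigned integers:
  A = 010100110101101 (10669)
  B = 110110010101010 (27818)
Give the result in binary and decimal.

Apply | to each column (1 where either bit is 1):
  010100110101101
| 110110010101010
-----------------
  110110110101111

Answer: 110110110101111 (28079)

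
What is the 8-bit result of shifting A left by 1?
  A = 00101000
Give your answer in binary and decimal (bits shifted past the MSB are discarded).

Shift left by 1: drop the top 1 bit(s), append 1 zero(s) on the right.
  00101000  ->  discard [0], keep [0101000], append 0
= 01010000

Answer: 01010000 (80)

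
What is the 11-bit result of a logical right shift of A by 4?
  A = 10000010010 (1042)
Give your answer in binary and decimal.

Logical shift right by 4: drop the bottom 4 bit(s), prepend 4 zero(s) on the left.
  10000010010  ->  keep [1000001], discard [0010], prepend 0000
= 00001000001

Answer: 00001000001 (65)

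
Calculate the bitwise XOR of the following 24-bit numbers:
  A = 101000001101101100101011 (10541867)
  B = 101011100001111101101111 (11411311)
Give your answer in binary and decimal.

Apply ^ to each column (1 where bits differ):
  101000001101101100101011
^ 101011100001111101101111
--------------------------
  000011101100010001000100

Answer: 000011101100010001000100 (967748)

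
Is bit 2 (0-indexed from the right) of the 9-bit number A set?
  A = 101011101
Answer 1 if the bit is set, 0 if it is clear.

Bit 2 is the 3rd from the right.
  101011101
        ^
That bit is 1.

Answer: 1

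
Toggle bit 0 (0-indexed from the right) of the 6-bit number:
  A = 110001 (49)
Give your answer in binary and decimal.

Mask = 1 << 0 = 000001
Bit 0 of A is 1; XOR with the mask flips it to 0.
  110001
^ 000001
--------
  110000

Answer: 110000 (48)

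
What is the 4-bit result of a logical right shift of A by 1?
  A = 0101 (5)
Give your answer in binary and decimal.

Logical shift right by 1: drop the bottom 1 bit(s), prepend 1 zero(s) on the left.
  0101  ->  keep [010], discard [1], prepend 0
= 0010

Answer: 0010 (2)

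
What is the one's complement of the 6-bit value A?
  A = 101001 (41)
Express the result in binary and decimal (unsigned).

Flip each bit (0->1, 1->0):
  101001
  010110

Answer: 010110 (22)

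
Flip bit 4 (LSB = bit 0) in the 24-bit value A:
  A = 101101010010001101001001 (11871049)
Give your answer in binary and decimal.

Mask = 1 << 4 = 000000000000000000010000
Bit 4 of A is 0; XOR with the mask flips it to 1.
  101101010010001101001001
^ 000000000000000000010000
--------------------------
  101101010010001101011001

Answer: 101101010010001101011001 (11871065)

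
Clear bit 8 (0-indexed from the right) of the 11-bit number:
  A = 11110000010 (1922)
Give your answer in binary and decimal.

Mask = ~(1 << 8) = 11011111111
Bit 8 of A is 1, so AND-ing with the mask clears it to 0.
  11110000010
& 11011111111
-------------
  11010000010

Answer: 11010000010 (1666)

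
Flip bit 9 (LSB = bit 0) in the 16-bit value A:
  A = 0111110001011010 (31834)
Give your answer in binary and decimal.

Mask = 1 << 9 = 0000001000000000
Bit 9 of A is 0; XOR with the mask flips it to 1.
  0111110001011010
^ 0000001000000000
------------------
  0111111001011010

Answer: 0111111001011010 (32346)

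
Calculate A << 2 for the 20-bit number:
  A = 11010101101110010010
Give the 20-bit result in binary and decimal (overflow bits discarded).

Shift left by 2: drop the top 2 bit(s), append 2 zero(s) on the right.
  11010101101110010010  ->  discard [11], keep [010101101110010010], append 00
= 01010110111001001000

Answer: 01010110111001001000 (355912)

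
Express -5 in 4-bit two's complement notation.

1. Binary of +5:  0101
2. Invert bits:     1010
3. Add 1:           1011

Answer: 1011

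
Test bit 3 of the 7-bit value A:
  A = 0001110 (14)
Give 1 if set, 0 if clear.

Bit 3 is the 4th from the right.
  0001110
     ^
That bit is 1.

Answer: 1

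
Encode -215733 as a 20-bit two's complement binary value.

1. Binary of +215733:  00110100101010110101
2. Invert bits:     11001011010101001010
3. Add 1:           11001011010101001011

Answer: 11001011010101001011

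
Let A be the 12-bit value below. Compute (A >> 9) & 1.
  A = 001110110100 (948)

Bit 9 is the 10th from the right.
  001110110100
    ^
That bit is 1.

Answer: 1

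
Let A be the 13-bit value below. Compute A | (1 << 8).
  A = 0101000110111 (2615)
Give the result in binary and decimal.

Mask = 1 << 8 = 0000100000000
Bit 8 of A is 0, so OR-ing with the mask flips it to 1.
  0101000110111
| 0000100000000
---------------
  0101100110111

Answer: 0101100110111 (2871)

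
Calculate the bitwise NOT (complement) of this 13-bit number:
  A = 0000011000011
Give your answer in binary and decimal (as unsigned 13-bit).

Flip each bit (0->1, 1->0):
  0000011000011
  1111100111100

Answer: 1111100111100 (7996)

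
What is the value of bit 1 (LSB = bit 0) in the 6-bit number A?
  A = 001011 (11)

Bit 1 is the 2nd from the right.
  001011
      ^
That bit is 1.

Answer: 1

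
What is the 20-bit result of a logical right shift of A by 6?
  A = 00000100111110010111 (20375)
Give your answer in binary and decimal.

Logical shift right by 6: drop the bottom 6 bit(s), prepend 6 zero(s) on the left.
  00000100111110010111  ->  keep [00000100111110], discard [010111], prepend 000000
= 00000000000100111110

Answer: 00000000000100111110 (318)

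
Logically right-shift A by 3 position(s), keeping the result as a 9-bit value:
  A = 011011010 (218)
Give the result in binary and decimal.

Logical shift right by 3: drop the bottom 3 bit(s), prepend 3 zero(s) on the left.
  011011010  ->  keep [011011], discard [010], prepend 000
= 000011011

Answer: 000011011 (27)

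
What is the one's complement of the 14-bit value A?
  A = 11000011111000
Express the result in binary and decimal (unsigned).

Flip each bit (0->1, 1->0):
  11000011111000
  00111100000111

Answer: 00111100000111 (3847)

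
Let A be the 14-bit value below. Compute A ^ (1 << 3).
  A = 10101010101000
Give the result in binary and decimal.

Mask = 1 << 3 = 00000000001000
Bit 3 of A is 1; XOR with the mask flips it to 0.
  10101010101000
^ 00000000001000
----------------
  10101010100000

Answer: 10101010100000 (10912)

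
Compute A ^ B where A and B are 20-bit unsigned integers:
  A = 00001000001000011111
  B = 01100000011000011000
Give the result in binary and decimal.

Apply ^ to each column (1 where bits differ):
  00001000001000011111
^ 01100000011000011000
----------------------
  01101000010000000111

Answer: 01101000010000000111 (427015)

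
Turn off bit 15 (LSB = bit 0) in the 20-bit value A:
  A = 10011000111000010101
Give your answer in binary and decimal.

Mask = ~(1 << 15) = 11110111111111111111
Bit 15 of A is 1, so AND-ing with the mask clears it to 0.
  10011000111000010101
& 11110111111111111111
----------------------
  10010000111000010101

Answer: 10010000111000010101 (593429)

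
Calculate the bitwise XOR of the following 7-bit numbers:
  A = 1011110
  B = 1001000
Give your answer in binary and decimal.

Apply ^ to each column (1 where bits differ):
  1011110
^ 1001000
---------
  0010110

Answer: 0010110 (22)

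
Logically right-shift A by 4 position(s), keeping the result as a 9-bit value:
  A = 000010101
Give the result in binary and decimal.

Logical shift right by 4: drop the bottom 4 bit(s), prepend 4 zero(s) on the left.
  000010101  ->  keep [00001], discard [0101], prepend 0000
= 000000001

Answer: 000000001 (1)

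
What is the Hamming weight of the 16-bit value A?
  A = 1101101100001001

1101101100001001
1-bits at positions (from bit 0 = LSB): 0, 3, 8, 9, 11, 12, 14, 15
Count = 8

Answer: 8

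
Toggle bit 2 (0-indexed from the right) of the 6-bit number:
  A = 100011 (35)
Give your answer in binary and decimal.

Mask = 1 << 2 = 000100
Bit 2 of A is 0; XOR with the mask flips it to 1.
  100011
^ 000100
--------
  100111

Answer: 100111 (39)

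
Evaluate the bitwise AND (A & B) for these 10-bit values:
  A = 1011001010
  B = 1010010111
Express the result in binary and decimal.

Apply & to each column (1 only where both bits are 1):
  1011001010
& 1010010111
------------
  1010000010

Answer: 1010000010 (642)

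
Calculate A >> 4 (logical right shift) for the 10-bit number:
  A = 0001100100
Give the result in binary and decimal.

Logical shift right by 4: drop the bottom 4 bit(s), prepend 4 zero(s) on the left.
  0001100100  ->  keep [000110], discard [0100], prepend 0000
= 0000000110

Answer: 0000000110 (6)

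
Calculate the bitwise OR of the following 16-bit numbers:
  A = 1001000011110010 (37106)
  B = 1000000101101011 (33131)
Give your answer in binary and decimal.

Apply | to each column (1 where either bit is 1):
  1001000011110010
| 1000000101101011
------------------
  1001000111111011

Answer: 1001000111111011 (37371)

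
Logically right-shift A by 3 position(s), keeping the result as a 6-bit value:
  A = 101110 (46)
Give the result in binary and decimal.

Logical shift right by 3: drop the bottom 3 bit(s), prepend 3 zero(s) on the left.
  101110  ->  keep [101], discard [110], prepend 000
= 000101

Answer: 000101 (5)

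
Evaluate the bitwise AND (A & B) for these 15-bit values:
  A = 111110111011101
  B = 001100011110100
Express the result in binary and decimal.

Apply & to each column (1 only where both bits are 1):
  111110111011101
& 001100011110100
-----------------
  001100011010100

Answer: 001100011010100 (6356)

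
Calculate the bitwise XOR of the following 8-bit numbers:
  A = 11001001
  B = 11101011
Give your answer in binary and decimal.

Apply ^ to each column (1 where bits differ):
  11001001
^ 11101011
----------
  00100010

Answer: 00100010 (34)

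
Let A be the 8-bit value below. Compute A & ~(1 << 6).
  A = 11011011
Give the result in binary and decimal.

Mask = ~(1 << 6) = 10111111
Bit 6 of A is 1, so AND-ing with the mask clears it to 0.
  11011011
& 10111111
----------
  10011011

Answer: 10011011 (155)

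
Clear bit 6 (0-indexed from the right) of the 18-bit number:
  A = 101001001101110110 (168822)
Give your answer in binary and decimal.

Mask = ~(1 << 6) = 111111111110111111
Bit 6 of A is 1, so AND-ing with the mask clears it to 0.
  101001001101110110
& 111111111110111111
--------------------
  101001001100110110

Answer: 101001001100110110 (168758)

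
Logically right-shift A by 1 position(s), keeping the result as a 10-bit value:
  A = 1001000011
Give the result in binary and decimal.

Logical shift right by 1: drop the bottom 1 bit(s), prepend 1 zero(s) on the left.
  1001000011  ->  keep [100100001], discard [1], prepend 0
= 0100100001

Answer: 0100100001 (289)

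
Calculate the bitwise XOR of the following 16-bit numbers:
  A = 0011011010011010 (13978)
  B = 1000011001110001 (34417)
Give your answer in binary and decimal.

Apply ^ to each column (1 where bits differ):
  0011011010011010
^ 1000011001110001
------------------
  1011000011101011

Answer: 1011000011101011 (45291)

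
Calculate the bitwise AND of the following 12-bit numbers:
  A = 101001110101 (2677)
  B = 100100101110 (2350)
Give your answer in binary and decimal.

Apply & to each column (1 only where both bits are 1):
  101001110101
& 100100101110
--------------
  100000100100

Answer: 100000100100 (2084)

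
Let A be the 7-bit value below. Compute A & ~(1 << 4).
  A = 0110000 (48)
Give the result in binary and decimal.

Mask = ~(1 << 4) = 1101111
Bit 4 of A is 1, so AND-ing with the mask clears it to 0.
  0110000
& 1101111
---------
  0100000

Answer: 0100000 (32)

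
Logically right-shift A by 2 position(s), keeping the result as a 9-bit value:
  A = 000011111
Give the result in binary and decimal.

Logical shift right by 2: drop the bottom 2 bit(s), prepend 2 zero(s) on the left.
  000011111  ->  keep [0000111], discard [11], prepend 00
= 000000111

Answer: 000000111 (7)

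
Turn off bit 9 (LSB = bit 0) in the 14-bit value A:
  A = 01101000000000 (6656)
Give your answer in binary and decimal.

Mask = ~(1 << 9) = 11110111111111
Bit 9 of A is 1, so AND-ing with the mask clears it to 0.
  01101000000000
& 11110111111111
----------------
  01100000000000

Answer: 01100000000000 (6144)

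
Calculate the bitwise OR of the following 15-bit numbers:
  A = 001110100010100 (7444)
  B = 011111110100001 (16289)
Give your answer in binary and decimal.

Apply | to each column (1 where either bit is 1):
  001110100010100
| 011111110100001
-----------------
  011111110110101

Answer: 011111110110101 (16309)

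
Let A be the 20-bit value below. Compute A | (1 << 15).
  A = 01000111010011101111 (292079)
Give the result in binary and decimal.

Mask = 1 << 15 = 00001000000000000000
Bit 15 of A is 0, so OR-ing with the mask flips it to 1.
  01000111010011101111
| 00001000000000000000
----------------------
  01001111010011101111

Answer: 01001111010011101111 (324847)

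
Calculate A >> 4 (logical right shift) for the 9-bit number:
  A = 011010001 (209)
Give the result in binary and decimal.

Logical shift right by 4: drop the bottom 4 bit(s), prepend 4 zero(s) on the left.
  011010001  ->  keep [01101], discard [0001], prepend 0000
= 000001101

Answer: 000001101 (13)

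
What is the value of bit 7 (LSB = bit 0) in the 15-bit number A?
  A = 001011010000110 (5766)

Bit 7 is the 8th from the right.
  001011010000110
         ^
That bit is 1.

Answer: 1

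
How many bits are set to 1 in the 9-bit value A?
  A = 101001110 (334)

101001110
1-bits at positions (from bit 0 = LSB): 1, 2, 3, 6, 8
Count = 5

Answer: 5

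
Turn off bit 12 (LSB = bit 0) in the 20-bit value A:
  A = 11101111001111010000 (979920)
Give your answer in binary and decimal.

Mask = ~(1 << 12) = 11111110111111111111
Bit 12 of A is 1, so AND-ing with the mask clears it to 0.
  11101111001111010000
& 11111110111111111111
----------------------
  11101110001111010000

Answer: 11101110001111010000 (975824)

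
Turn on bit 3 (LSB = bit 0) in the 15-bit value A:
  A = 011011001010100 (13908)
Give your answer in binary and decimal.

Mask = 1 << 3 = 000000000001000
Bit 3 of A is 0, so OR-ing with the mask flips it to 1.
  011011001010100
| 000000000001000
-----------------
  011011001011100

Answer: 011011001011100 (13916)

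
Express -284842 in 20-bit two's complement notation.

1. Binary of +284842:  01000101100010101010
2. Invert bits:     10111010011101010101
3. Add 1:           10111010011101010110

Answer: 10111010011101010110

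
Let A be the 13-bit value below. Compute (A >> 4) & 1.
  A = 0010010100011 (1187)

Bit 4 is the 5th from the right.
  0010010100011
          ^
That bit is 0.

Answer: 0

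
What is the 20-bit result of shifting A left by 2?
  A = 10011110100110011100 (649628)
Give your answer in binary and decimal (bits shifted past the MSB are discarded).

Shift left by 2: drop the top 2 bit(s), append 2 zero(s) on the right.
  10011110100110011100  ->  discard [10], keep [011110100110011100], append 00
= 01111010011001110000

Answer: 01111010011001110000 (501360)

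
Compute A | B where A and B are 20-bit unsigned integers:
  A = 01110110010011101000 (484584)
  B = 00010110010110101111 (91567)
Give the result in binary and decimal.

Apply | to each column (1 where either bit is 1):
  01110110010011101000
| 00010110010110101111
----------------------
  01110110010111101111

Answer: 01110110010111101111 (484847)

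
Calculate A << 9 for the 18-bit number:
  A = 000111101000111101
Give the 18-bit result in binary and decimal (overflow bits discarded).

Shift left by 9: drop the top 9 bit(s), append 9 zero(s) on the right.
  000111101000111101  ->  discard [000111101], keep [000111101], append 000000000
= 000111101000000000

Answer: 000111101000000000 (31232)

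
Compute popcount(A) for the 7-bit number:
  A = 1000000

1000000
1-bits at positions (from bit 0 = LSB): 6
Count = 1

Answer: 1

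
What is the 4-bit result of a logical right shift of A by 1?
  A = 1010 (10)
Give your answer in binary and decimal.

Logical shift right by 1: drop the bottom 1 bit(s), prepend 1 zero(s) on the left.
  1010  ->  keep [101], discard [0], prepend 0
= 0101

Answer: 0101 (5)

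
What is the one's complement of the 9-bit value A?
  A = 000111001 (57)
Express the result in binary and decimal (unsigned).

Flip each bit (0->1, 1->0):
  000111001
  111000110

Answer: 111000110 (454)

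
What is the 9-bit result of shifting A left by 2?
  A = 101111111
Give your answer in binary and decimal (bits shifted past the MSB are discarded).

Shift left by 2: drop the top 2 bit(s), append 2 zero(s) on the right.
  101111111  ->  discard [10], keep [1111111], append 00
= 111111100

Answer: 111111100 (508)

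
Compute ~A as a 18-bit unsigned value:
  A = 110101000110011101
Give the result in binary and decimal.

Flip each bit (0->1, 1->0):
  110101000110011101
  001010111001100010

Answer: 001010111001100010 (44642)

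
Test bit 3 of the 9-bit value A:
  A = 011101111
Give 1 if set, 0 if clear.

Bit 3 is the 4th from the right.
  011101111
       ^
That bit is 1.

Answer: 1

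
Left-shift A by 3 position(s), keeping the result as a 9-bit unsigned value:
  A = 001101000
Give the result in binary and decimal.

Shift left by 3: drop the top 3 bit(s), append 3 zero(s) on the right.
  001101000  ->  discard [001], keep [101000], append 000
= 101000000

Answer: 101000000 (320)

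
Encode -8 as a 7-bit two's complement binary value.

1. Binary of +8:  0001000
2. Invert bits:     1110111
3. Add 1:           1111000

Answer: 1111000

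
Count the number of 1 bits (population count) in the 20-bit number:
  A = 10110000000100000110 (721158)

10110000000100000110
1-bits at positions (from bit 0 = LSB): 1, 2, 8, 16, 17, 19
Count = 6

Answer: 6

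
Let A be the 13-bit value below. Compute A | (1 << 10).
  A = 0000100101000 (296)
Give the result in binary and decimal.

Mask = 1 << 10 = 0010000000000
Bit 10 of A is 0, so OR-ing with the mask flips it to 1.
  0000100101000
| 0010000000000
---------------
  0010100101000

Answer: 0010100101000 (1320)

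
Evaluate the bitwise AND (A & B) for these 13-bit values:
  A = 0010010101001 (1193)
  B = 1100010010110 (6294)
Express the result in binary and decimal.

Apply & to each column (1 only where both bits are 1):
  0010010101001
& 1100010010110
---------------
  0000010000000

Answer: 0000010000000 (128)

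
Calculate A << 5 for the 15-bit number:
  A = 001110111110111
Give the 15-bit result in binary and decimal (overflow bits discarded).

Shift left by 5: drop the top 5 bit(s), append 5 zero(s) on the right.
  001110111110111  ->  discard [00111], keep [0111110111], append 00000
= 011111011100000

Answer: 011111011100000 (16096)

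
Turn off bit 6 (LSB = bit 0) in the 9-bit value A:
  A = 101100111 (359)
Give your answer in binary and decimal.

Mask = ~(1 << 6) = 110111111
Bit 6 of A is 1, so AND-ing with the mask clears it to 0.
  101100111
& 110111111
-----------
  100100111

Answer: 100100111 (295)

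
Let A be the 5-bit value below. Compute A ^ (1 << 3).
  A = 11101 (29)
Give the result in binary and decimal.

Mask = 1 << 3 = 01000
Bit 3 of A is 1; XOR with the mask flips it to 0.
  11101
^ 01000
-------
  10101

Answer: 10101 (21)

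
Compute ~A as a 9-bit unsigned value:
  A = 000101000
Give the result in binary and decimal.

Flip each bit (0->1, 1->0):
  000101000
  111010111

Answer: 111010111 (471)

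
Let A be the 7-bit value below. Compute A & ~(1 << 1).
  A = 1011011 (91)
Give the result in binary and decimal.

Mask = ~(1 << 1) = 1111101
Bit 1 of A is 1, so AND-ing with the mask clears it to 0.
  1011011
& 1111101
---------
  1011001

Answer: 1011001 (89)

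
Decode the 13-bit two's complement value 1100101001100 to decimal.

MSB is 1, so the value is negative. Find the magnitude:
1. Invert bits:  0011010110011
2. Add 1:        0011010110100  = 1716
3. Apply sign:   -1716

Answer: -1716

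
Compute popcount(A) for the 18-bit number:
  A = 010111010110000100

010111010110000100
1-bits at positions (from bit 0 = LSB): 2, 7, 8, 10, 12, 13, 14, 16
Count = 8

Answer: 8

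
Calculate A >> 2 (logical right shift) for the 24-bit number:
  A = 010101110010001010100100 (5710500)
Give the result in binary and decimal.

Logical shift right by 2: drop the bottom 2 bit(s), prepend 2 zero(s) on the left.
  010101110010001010100100  ->  keep [0101011100100010101001], discard [00], prepend 00
= 000101011100100010101001

Answer: 000101011100100010101001 (1427625)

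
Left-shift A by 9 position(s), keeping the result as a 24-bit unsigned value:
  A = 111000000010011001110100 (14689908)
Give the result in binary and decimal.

Shift left by 9: drop the top 9 bit(s), append 9 zero(s) on the right.
  111000000010011001110100  ->  discard [111000000], keep [010011001110100], append 000000000
= 010011001110100000000000

Answer: 010011001110100000000000 (5040128)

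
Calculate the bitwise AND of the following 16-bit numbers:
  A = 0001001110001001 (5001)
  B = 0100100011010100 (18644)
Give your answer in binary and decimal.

Apply & to each column (1 only where both bits are 1):
  0001001110001001
& 0100100011010100
------------------
  0000000010000000

Answer: 0000000010000000 (128)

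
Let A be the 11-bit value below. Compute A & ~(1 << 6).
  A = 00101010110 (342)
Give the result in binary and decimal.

Mask = ~(1 << 6) = 11110111111
Bit 6 of A is 1, so AND-ing with the mask clears it to 0.
  00101010110
& 11110111111
-------------
  00100010110

Answer: 00100010110 (278)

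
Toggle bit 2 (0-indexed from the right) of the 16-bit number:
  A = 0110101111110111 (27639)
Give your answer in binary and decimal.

Mask = 1 << 2 = 0000000000000100
Bit 2 of A is 1; XOR with the mask flips it to 0.
  0110101111110111
^ 0000000000000100
------------------
  0110101111110011

Answer: 0110101111110011 (27635)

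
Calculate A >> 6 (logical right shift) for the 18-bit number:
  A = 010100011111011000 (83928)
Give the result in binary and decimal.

Logical shift right by 6: drop the bottom 6 bit(s), prepend 6 zero(s) on the left.
  010100011111011000  ->  keep [010100011111], discard [011000], prepend 000000
= 000000010100011111

Answer: 000000010100011111 (1311)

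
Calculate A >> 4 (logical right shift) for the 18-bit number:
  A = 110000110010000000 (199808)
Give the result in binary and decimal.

Logical shift right by 4: drop the bottom 4 bit(s), prepend 4 zero(s) on the left.
  110000110010000000  ->  keep [11000011001000], discard [0000], prepend 0000
= 000011000011001000

Answer: 000011000011001000 (12488)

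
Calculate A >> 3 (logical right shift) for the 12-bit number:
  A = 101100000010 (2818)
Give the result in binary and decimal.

Logical shift right by 3: drop the bottom 3 bit(s), prepend 3 zero(s) on the left.
  101100000010  ->  keep [101100000], discard [010], prepend 000
= 000101100000

Answer: 000101100000 (352)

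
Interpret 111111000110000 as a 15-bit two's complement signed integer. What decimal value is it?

MSB is 1, so the value is negative. Find the magnitude:
1. Invert bits:  000000111001111
2. Add 1:        000000111010000  = 464
3. Apply sign:   -464

Answer: -464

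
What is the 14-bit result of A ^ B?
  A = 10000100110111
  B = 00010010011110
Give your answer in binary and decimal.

Apply ^ to each column (1 where bits differ):
  10000100110111
^ 00010010011110
----------------
  10010110101001

Answer: 10010110101001 (9641)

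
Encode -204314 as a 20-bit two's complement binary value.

1. Binary of +204314:  00110001111000011010
2. Invert bits:     11001110000111100101
3. Add 1:           11001110000111100110

Answer: 11001110000111100110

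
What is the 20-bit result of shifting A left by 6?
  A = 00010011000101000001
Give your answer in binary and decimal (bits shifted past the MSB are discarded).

Shift left by 6: drop the top 6 bit(s), append 6 zero(s) on the right.
  00010011000101000001  ->  discard [000100], keep [11000101000001], append 000000
= 11000101000001000000

Answer: 11000101000001000000 (806976)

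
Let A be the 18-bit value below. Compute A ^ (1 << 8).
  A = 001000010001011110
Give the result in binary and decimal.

Mask = 1 << 8 = 000000000100000000
Bit 8 of A is 0; XOR with the mask flips it to 1.
  001000010001011110
^ 000000000100000000
--------------------
  001000010101011110

Answer: 001000010101011110 (34142)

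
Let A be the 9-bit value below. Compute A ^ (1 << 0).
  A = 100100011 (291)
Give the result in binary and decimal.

Mask = 1 << 0 = 000000001
Bit 0 of A is 1; XOR with the mask flips it to 0.
  100100011
^ 000000001
-----------
  100100010

Answer: 100100010 (290)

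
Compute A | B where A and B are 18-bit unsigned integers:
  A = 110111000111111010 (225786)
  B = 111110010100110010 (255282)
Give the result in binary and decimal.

Apply | to each column (1 where either bit is 1):
  110111000111111010
| 111110010100110010
--------------------
  111111010111111010

Answer: 111111010111111010 (259578)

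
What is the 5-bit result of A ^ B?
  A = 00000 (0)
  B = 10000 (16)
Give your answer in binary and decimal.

Apply ^ to each column (1 where bits differ):
  00000
^ 10000
-------
  10000

Answer: 10000 (16)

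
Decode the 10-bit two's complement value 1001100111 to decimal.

MSB is 1, so the value is negative. Find the magnitude:
1. Invert bits:  0110011000
2. Add 1:        0110011001  = 409
3. Apply sign:   -409

Answer: -409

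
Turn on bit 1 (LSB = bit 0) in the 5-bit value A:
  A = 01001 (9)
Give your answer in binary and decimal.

Mask = 1 << 1 = 00010
Bit 1 of A is 0, so OR-ing with the mask flips it to 1.
  01001
| 00010
-------
  01011

Answer: 01011 (11)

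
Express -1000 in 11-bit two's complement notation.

1. Binary of +1000:  01111101000
2. Invert bits:     10000010111
3. Add 1:           10000011000

Answer: 10000011000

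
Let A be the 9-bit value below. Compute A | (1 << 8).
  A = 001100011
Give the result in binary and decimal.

Mask = 1 << 8 = 100000000
Bit 8 of A is 0, so OR-ing with the mask flips it to 1.
  001100011
| 100000000
-----------
  101100011

Answer: 101100011 (355)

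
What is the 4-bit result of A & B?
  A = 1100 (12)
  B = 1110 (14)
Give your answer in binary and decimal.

Apply & to each column (1 only where both bits are 1):
  1100
& 1110
------
  1100

Answer: 1100 (12)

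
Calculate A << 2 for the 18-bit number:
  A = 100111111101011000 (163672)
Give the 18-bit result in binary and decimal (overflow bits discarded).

Shift left by 2: drop the top 2 bit(s), append 2 zero(s) on the right.
  100111111101011000  ->  discard [10], keep [0111111101011000], append 00
= 011111110101100000

Answer: 011111110101100000 (130400)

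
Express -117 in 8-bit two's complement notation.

1. Binary of +117:  01110101
2. Invert bits:     10001010
3. Add 1:           10001011

Answer: 10001011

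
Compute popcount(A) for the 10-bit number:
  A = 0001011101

0001011101
1-bits at positions (from bit 0 = LSB): 0, 2, 3, 4, 6
Count = 5

Answer: 5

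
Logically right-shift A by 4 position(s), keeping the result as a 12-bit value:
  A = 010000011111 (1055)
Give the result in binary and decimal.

Logical shift right by 4: drop the bottom 4 bit(s), prepend 4 zero(s) on the left.
  010000011111  ->  keep [01000001], discard [1111], prepend 0000
= 000001000001

Answer: 000001000001 (65)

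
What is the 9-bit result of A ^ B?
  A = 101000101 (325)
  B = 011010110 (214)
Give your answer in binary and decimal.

Apply ^ to each column (1 where bits differ):
  101000101
^ 011010110
-----------
  110010011

Answer: 110010011 (403)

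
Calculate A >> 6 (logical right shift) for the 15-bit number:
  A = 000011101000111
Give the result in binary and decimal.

Logical shift right by 6: drop the bottom 6 bit(s), prepend 6 zero(s) on the left.
  000011101000111  ->  keep [000011101], discard [000111], prepend 000000
= 000000000011101

Answer: 000000000011101 (29)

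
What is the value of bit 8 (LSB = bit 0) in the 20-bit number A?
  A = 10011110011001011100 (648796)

Bit 8 is the 9th from the right.
  10011110011001011100
             ^
That bit is 0.

Answer: 0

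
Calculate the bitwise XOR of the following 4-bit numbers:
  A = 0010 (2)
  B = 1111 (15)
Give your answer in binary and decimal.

Apply ^ to each column (1 where bits differ):
  0010
^ 1111
------
  1101

Answer: 1101 (13)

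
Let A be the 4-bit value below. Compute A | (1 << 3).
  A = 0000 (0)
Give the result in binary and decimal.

Mask = 1 << 3 = 1000
Bit 3 of A is 0, so OR-ing with the mask flips it to 1.
  0000
| 1000
------
  1000

Answer: 1000 (8)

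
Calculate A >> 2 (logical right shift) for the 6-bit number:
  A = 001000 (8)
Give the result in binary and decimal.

Logical shift right by 2: drop the bottom 2 bit(s), prepend 2 zero(s) on the left.
  001000  ->  keep [0010], discard [00], prepend 00
= 000010

Answer: 000010 (2)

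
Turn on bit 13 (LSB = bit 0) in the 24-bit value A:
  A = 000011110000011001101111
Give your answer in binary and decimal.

Mask = 1 << 13 = 000000000010000000000000
Bit 13 of A is 0, so OR-ing with the mask flips it to 1.
  000011110000011001101111
| 000000000010000000000000
--------------------------
  000011110010011001101111

Answer: 000011110010011001101111 (992879)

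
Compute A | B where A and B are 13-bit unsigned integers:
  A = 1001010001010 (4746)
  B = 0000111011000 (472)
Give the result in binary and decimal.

Apply | to each column (1 where either bit is 1):
  1001010001010
| 0000111011000
---------------
  1001111011010

Answer: 1001111011010 (5082)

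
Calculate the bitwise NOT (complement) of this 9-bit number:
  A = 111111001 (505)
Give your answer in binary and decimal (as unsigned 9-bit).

Flip each bit (0->1, 1->0):
  111111001
  000000110

Answer: 000000110 (6)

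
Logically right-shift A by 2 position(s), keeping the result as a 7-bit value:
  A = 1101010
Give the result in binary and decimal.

Logical shift right by 2: drop the bottom 2 bit(s), prepend 2 zero(s) on the left.
  1101010  ->  keep [11010], discard [10], prepend 00
= 0011010

Answer: 0011010 (26)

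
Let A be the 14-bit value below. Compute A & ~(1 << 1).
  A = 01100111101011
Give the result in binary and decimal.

Mask = ~(1 << 1) = 11111111111101
Bit 1 of A is 1, so AND-ing with the mask clears it to 0.
  01100111101011
& 11111111111101
----------------
  01100111101001

Answer: 01100111101001 (6633)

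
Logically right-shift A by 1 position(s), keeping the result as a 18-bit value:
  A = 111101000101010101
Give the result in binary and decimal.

Logical shift right by 1: drop the bottom 1 bit(s), prepend 1 zero(s) on the left.
  111101000101010101  ->  keep [11110100010101010], discard [1], prepend 0
= 011110100010101010

Answer: 011110100010101010 (125098)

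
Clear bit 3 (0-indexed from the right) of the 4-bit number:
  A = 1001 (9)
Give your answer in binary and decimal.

Mask = ~(1 << 3) = 0111
Bit 3 of A is 1, so AND-ing with the mask clears it to 0.
  1001
& 0111
------
  0001

Answer: 0001 (1)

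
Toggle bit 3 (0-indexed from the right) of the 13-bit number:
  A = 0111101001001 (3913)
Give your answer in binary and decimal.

Mask = 1 << 3 = 0000000001000
Bit 3 of A is 1; XOR with the mask flips it to 0.
  0111101001001
^ 0000000001000
---------------
  0111101000001

Answer: 0111101000001 (3905)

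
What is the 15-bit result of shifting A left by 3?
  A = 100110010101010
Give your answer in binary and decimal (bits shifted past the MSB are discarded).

Shift left by 3: drop the top 3 bit(s), append 3 zero(s) on the right.
  100110010101010  ->  discard [100], keep [110010101010], append 000
= 110010101010000

Answer: 110010101010000 (25936)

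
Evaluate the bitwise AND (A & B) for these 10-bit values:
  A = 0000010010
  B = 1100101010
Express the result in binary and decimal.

Apply & to each column (1 only where both bits are 1):
  0000010010
& 1100101010
------------
  0000000010

Answer: 0000000010 (2)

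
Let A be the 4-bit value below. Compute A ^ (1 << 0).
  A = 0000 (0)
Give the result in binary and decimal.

Mask = 1 << 0 = 0001
Bit 0 of A is 0; XOR with the mask flips it to 1.
  0000
^ 0001
------
  0001

Answer: 0001 (1)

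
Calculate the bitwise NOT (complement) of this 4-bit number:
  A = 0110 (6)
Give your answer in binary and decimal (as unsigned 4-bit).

Flip each bit (0->1, 1->0):
  0110
  1001

Answer: 1001 (9)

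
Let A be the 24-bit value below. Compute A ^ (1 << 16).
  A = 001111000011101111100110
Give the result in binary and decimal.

Mask = 1 << 16 = 000000010000000000000000
Bit 16 of A is 0; XOR with the mask flips it to 1.
  001111000011101111100110
^ 000000010000000000000000
--------------------------
  001111010011101111100110

Answer: 001111010011101111100110 (4013030)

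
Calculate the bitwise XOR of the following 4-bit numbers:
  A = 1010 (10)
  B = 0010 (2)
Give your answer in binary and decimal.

Apply ^ to each column (1 where bits differ):
  1010
^ 0010
------
  1000

Answer: 1000 (8)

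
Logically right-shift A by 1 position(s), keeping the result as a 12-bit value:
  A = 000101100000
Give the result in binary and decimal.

Logical shift right by 1: drop the bottom 1 bit(s), prepend 1 zero(s) on the left.
  000101100000  ->  keep [00010110000], discard [0], prepend 0
= 000010110000

Answer: 000010110000 (176)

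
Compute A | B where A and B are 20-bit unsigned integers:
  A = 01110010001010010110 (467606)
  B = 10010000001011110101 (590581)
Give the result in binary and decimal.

Apply | to each column (1 where either bit is 1):
  01110010001010010110
| 10010000001011110101
----------------------
  11110010001011110111

Answer: 11110010001011110111 (991991)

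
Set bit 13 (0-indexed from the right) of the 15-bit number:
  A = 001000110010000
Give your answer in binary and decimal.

Mask = 1 << 13 = 010000000000000
Bit 13 of A is 0, so OR-ing with the mask flips it to 1.
  001000110010000
| 010000000000000
-----------------
  011000110010000

Answer: 011000110010000 (12688)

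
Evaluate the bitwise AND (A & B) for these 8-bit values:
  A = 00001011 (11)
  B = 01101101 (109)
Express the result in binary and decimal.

Apply & to each column (1 only where both bits are 1):
  00001011
& 01101101
----------
  00001001

Answer: 00001001 (9)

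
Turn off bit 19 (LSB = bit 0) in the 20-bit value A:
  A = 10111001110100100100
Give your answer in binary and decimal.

Mask = ~(1 << 19) = 01111111111111111111
Bit 19 of A is 1, so AND-ing with the mask clears it to 0.
  10111001110100100100
& 01111111111111111111
----------------------
  00111001110100100100

Answer: 00111001110100100100 (236836)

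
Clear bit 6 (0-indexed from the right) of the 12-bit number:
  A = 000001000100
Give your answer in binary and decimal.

Mask = ~(1 << 6) = 111110111111
Bit 6 of A is 1, so AND-ing with the mask clears it to 0.
  000001000100
& 111110111111
--------------
  000000000100

Answer: 000000000100 (4)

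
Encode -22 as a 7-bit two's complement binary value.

1. Binary of +22:  0010110
2. Invert bits:     1101001
3. Add 1:           1101010

Answer: 1101010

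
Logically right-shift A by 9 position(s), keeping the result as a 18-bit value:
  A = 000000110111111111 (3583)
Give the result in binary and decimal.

Logical shift right by 9: drop the bottom 9 bit(s), prepend 9 zero(s) on the left.
  000000110111111111  ->  keep [000000110], discard [111111111], prepend 000000000
= 000000000000000110

Answer: 000000000000000110 (6)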